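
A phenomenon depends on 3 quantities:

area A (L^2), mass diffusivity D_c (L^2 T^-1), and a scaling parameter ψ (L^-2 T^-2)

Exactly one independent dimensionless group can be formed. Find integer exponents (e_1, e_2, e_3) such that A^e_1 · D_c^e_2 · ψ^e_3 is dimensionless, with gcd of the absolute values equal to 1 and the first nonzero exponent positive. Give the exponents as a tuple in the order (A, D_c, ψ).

(3, -2, 1)

L: e_1·(2) + e_2·(2) + e_3·(-2) = 0
T: e_1·(0) + e_2·(-1) + e_3·(-2) = 0
Solving this homogeneous linear system for the smallest-integer solution (first nonzero entry positive) gives (3, -2, 1).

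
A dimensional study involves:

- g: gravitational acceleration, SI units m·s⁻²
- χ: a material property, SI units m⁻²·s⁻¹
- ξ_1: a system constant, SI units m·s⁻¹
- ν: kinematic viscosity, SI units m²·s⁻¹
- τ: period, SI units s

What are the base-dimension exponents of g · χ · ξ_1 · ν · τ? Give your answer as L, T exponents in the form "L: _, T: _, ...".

Collect each base-dimension exponent across the product:
  L: (1) + (-2) + (1) + (2) + (0) = 2
  T: (-2) + (-1) + (-1) + (-1) + (1) = -4
So the dimensions are [L² T⁻⁴].

L: 2, T: -4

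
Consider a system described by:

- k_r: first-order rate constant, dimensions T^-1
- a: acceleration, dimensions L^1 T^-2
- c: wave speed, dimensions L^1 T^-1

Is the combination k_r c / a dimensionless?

yes

Sum the exponent of each base dimension across the product:
  L: [k_r]_L − [a]_L + [c]_L = (0) − (1) + (1) = 0
  T: [k_r]_T − [a]_T + [c]_T = (-1) − (-2) + (-1) = 0
All base exponents vanish — dimensionless.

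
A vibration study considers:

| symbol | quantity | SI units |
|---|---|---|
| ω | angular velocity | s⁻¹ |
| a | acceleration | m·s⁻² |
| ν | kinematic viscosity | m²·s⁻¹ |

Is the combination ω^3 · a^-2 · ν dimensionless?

Sum the exponent of each base dimension across the product:
  L: 3·[ω]_L − 2·[a]_L + [ν]_L = 3·(0) − 2·(1) + (2) = 0
  T: 3·[ω]_T − 2·[a]_T + [ν]_T = 3·(-1) − 2·(-2) + (-1) = 0
All base exponents vanish — dimensionless.

yes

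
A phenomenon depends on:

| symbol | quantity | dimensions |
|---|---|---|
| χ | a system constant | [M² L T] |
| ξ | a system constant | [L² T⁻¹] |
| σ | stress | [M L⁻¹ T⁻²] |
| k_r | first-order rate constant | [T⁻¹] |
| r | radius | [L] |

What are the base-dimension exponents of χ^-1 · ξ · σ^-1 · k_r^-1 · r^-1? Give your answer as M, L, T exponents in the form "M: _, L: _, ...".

Collect each base-dimension exponent across the product:
  M: −(2) + (0) − (1) − (0) − (0) = -3
  L: −(1) + (2) − (-1) − (0) − (1) = 1
  T: −(1) + (-1) − (-2) − (-1) − (0) = 1
So the dimensions are [M⁻³ L T].

M: -3, L: 1, T: 1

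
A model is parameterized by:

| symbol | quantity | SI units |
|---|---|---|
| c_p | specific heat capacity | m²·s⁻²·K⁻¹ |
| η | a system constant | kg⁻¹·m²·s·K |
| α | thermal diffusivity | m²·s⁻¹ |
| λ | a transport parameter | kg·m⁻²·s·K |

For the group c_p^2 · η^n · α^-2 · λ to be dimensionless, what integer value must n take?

1

Balance the M exponent: (-1)·n from η, plus 2·(0) − 2·(0) + (1) = 1 from the rest, must sum to zero.
−n + 1 = 0, so n = 1.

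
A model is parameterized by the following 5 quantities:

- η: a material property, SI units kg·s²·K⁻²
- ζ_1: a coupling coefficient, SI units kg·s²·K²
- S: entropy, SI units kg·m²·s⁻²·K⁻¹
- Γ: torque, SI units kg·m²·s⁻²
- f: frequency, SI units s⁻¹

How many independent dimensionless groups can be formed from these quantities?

1

There are 5 variables and 4 base dimensions (M, L, T, Θ).
The dimension matrix has rank 4.
Independent dimensionless groups: 5 − 4 = 1.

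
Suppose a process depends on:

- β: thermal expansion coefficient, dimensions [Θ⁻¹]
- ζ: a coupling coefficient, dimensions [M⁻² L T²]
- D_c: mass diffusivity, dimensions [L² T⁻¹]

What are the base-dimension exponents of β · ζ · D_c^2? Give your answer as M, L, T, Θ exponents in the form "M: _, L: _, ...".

Collect each base-dimension exponent across the product:
  M: (0) + (-2) + 2·(0) = -2
  L: (0) + (1) + 2·(2) = 5
  T: (0) + (2) + 2·(-1) = 0
  Θ: (-1) + (0) + 2·(0) = -1
So the dimensions are [M⁻² L⁵ Θ⁻¹].

M: -2, L: 5, T: 0, Θ: -1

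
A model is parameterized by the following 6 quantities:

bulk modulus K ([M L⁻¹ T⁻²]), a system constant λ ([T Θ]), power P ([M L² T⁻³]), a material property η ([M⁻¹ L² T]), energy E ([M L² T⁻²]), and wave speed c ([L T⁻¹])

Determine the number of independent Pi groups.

2

There are 6 variables and 4 base dimensions (M, L, T, Θ).
The dimension matrix has rank 4.
Independent dimensionless groups: 6 − 4 = 2.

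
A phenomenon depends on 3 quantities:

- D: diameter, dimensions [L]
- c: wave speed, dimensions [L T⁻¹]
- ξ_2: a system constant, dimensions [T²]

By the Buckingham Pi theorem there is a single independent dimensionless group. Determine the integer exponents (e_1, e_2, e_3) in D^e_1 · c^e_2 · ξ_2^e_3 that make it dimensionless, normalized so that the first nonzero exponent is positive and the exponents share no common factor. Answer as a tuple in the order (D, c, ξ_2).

L: e_1·(1) + e_2·(1) + e_3·(0) = 0
T: e_1·(0) + e_2·(-1) + e_3·(2) = 0
Solving this homogeneous linear system for the smallest-integer solution (first nonzero entry positive) gives (2, -2, -1).

(2, -2, -1)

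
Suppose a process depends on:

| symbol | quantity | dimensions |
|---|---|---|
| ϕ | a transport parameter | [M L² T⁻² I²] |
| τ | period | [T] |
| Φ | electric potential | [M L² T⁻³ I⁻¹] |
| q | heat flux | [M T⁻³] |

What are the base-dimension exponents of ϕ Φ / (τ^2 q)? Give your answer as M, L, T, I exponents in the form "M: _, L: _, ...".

Collect each base-dimension exponent across the product:
  M: (1) − 2·(0) + (1) − (1) = 1
  L: (2) − 2·(0) + (2) − (0) = 4
  T: (-2) − 2·(1) + (-3) − (-3) = -4
  I: (2) − 2·(0) + (-1) − (0) = 1
So the dimensions are [M L⁴ T⁻⁴ I].

M: 1, L: 4, T: -4, I: 1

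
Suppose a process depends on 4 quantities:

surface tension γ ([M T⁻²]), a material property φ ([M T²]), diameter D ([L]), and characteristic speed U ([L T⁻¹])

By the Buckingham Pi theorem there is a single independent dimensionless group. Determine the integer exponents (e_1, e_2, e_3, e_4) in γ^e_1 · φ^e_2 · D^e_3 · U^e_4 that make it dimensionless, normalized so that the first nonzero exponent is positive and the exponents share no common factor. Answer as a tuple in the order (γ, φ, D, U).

M: e_1·(1) + e_2·(1) + e_3·(0) + e_4·(0) = 0
L: e_1·(0) + e_2·(0) + e_3·(1) + e_4·(1) = 0
T: e_1·(-2) + e_2·(2) + e_3·(0) + e_4·(-1) = 0
Solving this homogeneous linear system for the smallest-integer solution (first nonzero entry positive) gives (1, -1, 4, -4).

(1, -1, 4, -4)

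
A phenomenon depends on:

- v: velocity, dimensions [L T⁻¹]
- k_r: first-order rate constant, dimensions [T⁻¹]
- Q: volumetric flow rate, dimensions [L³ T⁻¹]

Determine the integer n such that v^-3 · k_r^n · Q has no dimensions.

2

Balance the T exponent: (-1)·n from k_r, plus −3·(-1) + (-1) = 2 from the rest, must sum to zero.
−n + 2 = 0, so n = 2.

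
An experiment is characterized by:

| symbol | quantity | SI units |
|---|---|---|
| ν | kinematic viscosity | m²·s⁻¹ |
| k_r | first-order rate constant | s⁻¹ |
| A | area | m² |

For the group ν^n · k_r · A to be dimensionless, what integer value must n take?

-1

Balance the L exponent: (2)·n from ν, plus (0) + (2) = 2 from the rest, must sum to zero.
2n + 2 = 0, so n = -1.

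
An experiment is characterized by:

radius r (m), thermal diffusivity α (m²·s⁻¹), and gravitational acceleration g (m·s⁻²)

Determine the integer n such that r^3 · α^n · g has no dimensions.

Balance the L exponent: (2)·n from α, plus 3·(1) + (1) = 4 from the rest, must sum to zero.
2n + 4 = 0, so n = -2.

-2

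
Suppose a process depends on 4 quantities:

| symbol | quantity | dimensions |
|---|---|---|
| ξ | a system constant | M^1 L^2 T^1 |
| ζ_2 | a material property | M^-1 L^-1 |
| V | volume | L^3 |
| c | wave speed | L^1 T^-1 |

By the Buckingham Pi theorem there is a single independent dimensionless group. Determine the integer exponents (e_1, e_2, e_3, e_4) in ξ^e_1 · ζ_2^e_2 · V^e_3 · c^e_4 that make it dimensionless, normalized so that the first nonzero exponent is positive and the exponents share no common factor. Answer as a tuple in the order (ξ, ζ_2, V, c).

M: e_1·(1) + e_2·(-1) + e_3·(0) + e_4·(0) = 0
L: e_1·(2) + e_2·(-1) + e_3·(3) + e_4·(1) = 0
T: e_1·(1) + e_2·(0) + e_3·(0) + e_4·(-1) = 0
Solving this homogeneous linear system for the smallest-integer solution (first nonzero entry positive) gives (3, 3, -2, 3).

(3, 3, -2, 3)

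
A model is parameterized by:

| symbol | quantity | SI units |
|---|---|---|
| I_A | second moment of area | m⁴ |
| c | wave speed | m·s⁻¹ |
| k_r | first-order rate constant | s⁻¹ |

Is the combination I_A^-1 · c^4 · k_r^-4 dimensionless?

yes

Sum the exponent of each base dimension across the product:
  M: −[I_A]_M + 4·[c]_M − 4·[k_r]_M = −(0) + 4·(0) − 4·(0) = 0
  L: −[I_A]_L + 4·[c]_L − 4·[k_r]_L = −(4) + 4·(1) − 4·(0) = 0
  T: −[I_A]_T + 4·[c]_T − 4·[k_r]_T = −(0) + 4·(-1) − 4·(-1) = 0
  Θ: −[I_A]_Θ + 4·[c]_Θ − 4·[k_r]_Θ = −(0) + 4·(0) − 4·(0) = 0
All base exponents vanish — dimensionless.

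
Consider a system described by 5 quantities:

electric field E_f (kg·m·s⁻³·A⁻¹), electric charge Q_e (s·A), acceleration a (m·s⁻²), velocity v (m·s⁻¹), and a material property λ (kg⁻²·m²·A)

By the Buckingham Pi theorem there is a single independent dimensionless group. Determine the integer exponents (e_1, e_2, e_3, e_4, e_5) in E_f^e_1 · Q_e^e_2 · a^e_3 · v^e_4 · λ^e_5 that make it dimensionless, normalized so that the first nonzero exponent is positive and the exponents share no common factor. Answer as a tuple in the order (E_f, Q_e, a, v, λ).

(2, 1, -1, -3, 1)

M: e_1·(1) + e_2·(0) + e_3·(0) + e_4·(0) + e_5·(-2) = 0
L: e_1·(1) + e_2·(0) + e_3·(1) + e_4·(1) + e_5·(2) = 0
T: e_1·(-3) + e_2·(1) + e_3·(-2) + e_4·(-1) + e_5·(0) = 0
I: e_1·(-1) + e_2·(1) + e_3·(0) + e_4·(0) + e_5·(1) = 0
Solving this homogeneous linear system for the smallest-integer solution (first nonzero entry positive) gives (2, 1, -1, -3, 1).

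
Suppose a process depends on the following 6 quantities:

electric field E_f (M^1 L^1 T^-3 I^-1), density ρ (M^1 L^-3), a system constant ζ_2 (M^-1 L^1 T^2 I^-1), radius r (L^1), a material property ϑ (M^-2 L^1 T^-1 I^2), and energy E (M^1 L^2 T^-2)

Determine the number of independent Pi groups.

2

There are 6 variables and 4 base dimensions (M, L, T, I).
The dimension matrix has rank 4.
Independent dimensionless groups: 6 − 4 = 2.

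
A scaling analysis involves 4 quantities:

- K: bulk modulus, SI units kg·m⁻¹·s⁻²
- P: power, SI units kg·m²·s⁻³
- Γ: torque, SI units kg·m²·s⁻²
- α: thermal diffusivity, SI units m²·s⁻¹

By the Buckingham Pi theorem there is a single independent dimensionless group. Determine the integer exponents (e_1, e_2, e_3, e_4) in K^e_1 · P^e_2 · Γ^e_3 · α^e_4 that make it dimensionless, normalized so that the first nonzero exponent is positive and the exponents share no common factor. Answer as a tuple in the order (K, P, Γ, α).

(2, -3, 1, 3)

M: e_1·(1) + e_2·(1) + e_3·(1) + e_4·(0) = 0
L: e_1·(-1) + e_2·(2) + e_3·(2) + e_4·(2) = 0
T: e_1·(-2) + e_2·(-3) + e_3·(-2) + e_4·(-1) = 0
Solving this homogeneous linear system for the smallest-integer solution (first nonzero entry positive) gives (2, -3, 1, 3).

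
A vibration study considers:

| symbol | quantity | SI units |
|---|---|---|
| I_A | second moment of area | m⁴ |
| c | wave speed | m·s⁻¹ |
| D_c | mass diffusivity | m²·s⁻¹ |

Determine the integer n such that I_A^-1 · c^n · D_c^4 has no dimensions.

-4

Balance the L exponent: (1)·n from c, plus −(4) + 4·(2) = 4 from the rest, must sum to zero.
n + 4 = 0, so n = -4.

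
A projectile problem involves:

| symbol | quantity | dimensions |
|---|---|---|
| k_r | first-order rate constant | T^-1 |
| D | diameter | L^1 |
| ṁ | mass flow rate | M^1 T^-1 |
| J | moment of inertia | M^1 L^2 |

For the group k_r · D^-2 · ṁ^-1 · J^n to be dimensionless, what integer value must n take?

Balance the M exponent: (1)·n from J, plus (0) − 2·(0) − (1) = -1 from the rest, must sum to zero.
n − 1 = 0, so n = 1.

1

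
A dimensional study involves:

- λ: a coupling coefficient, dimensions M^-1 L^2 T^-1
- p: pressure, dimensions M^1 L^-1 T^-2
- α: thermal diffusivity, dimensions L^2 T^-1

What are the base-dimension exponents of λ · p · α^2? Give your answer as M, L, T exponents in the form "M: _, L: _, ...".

Collect each base-dimension exponent across the product:
  M: (-1) + (1) + 2·(0) = 0
  L: (2) + (-1) + 2·(2) = 5
  T: (-1) + (-2) + 2·(-1) = -5
So the dimensions are [L⁵ T⁻⁵].

M: 0, L: 5, T: -5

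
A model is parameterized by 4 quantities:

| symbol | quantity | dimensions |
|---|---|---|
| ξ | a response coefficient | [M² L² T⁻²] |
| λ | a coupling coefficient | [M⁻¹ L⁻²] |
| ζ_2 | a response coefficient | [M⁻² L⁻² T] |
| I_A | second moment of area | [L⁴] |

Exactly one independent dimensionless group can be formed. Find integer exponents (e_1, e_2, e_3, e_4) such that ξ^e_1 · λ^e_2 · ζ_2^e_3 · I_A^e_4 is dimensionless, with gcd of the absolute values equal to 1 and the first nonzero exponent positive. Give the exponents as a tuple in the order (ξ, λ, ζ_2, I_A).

(2, -4, 4, -1)

M: e_1·(2) + e_2·(-1) + e_3·(-2) + e_4·(0) = 0
L: e_1·(2) + e_2·(-2) + e_3·(-2) + e_4·(4) = 0
T: e_1·(-2) + e_2·(0) + e_3·(1) + e_4·(0) = 0
Solving this homogeneous linear system for the smallest-integer solution (first nonzero entry positive) gives (2, -4, 4, -1).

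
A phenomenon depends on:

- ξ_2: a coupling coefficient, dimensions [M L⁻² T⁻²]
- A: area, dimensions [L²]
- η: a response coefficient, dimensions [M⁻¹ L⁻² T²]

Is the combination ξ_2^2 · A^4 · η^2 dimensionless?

yes

Sum the exponent of each base dimension across the product:
  M: 2·[ξ_2]_M + 4·[A]_M + 2·[η]_M = 2·(1) + 4·(0) + 2·(-1) = 0
  L: 2·[ξ_2]_L + 4·[A]_L + 2·[η]_L = 2·(-2) + 4·(2) + 2·(-2) = 0
  T: 2·[ξ_2]_T + 4·[A]_T + 2·[η]_T = 2·(-2) + 4·(0) + 2·(2) = 0
All base exponents vanish — dimensionless.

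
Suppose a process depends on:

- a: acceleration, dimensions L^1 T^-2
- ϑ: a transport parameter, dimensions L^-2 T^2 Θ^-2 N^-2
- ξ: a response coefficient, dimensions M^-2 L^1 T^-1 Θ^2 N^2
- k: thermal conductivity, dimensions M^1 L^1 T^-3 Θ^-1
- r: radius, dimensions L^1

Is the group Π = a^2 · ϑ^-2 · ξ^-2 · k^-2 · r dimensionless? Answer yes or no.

no

Sum the exponent of each base dimension across the product:
  M: 2·[a]_M − 2·[ϑ]_M − 2·[ξ]_M − 2·[k]_M + [r]_M = 2·(0) − 2·(0) − 2·(-2) − 2·(1) + (0) = 2
  L: 2·[a]_L − 2·[ϑ]_L − 2·[ξ]_L − 2·[k]_L + [r]_L = 2·(1) − 2·(-2) − 2·(1) − 2·(1) + (1) = 3
  T: 2·[a]_T − 2·[ϑ]_T − 2·[ξ]_T − 2·[k]_T + [r]_T = 2·(-2) − 2·(2) − 2·(-1) − 2·(-3) + (0) = 0
  Θ: 2·[a]_Θ − 2·[ϑ]_Θ − 2·[ξ]_Θ − 2·[k]_Θ + [r]_Θ = 2·(0) − 2·(-2) − 2·(2) − 2·(-1) + (0) = 2
  N: 2·[a]_N − 2·[ϑ]_N − 2·[ξ]_N − 2·[k]_N + [r]_N = 2·(0) − 2·(-2) − 2·(2) − 2·(0) + (0) = 0
Net dimensions [M² L³ Θ²] ≠ [1] — not dimensionless.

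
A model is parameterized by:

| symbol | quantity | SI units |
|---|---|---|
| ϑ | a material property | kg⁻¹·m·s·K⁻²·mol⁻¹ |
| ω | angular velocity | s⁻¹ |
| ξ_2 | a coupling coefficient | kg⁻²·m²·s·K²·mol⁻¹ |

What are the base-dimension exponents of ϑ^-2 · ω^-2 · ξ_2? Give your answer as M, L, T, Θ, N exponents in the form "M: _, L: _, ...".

Collect each base-dimension exponent across the product:
  M: −2·(-1) − 2·(0) + (-2) = 0
  L: −2·(1) − 2·(0) + (2) = 0
  T: −2·(1) − 2·(-1) + (1) = 1
  Θ: −2·(-2) − 2·(0) + (2) = 6
  N: −2·(-1) − 2·(0) + (-1) = 1
So the dimensions are [T Θ⁶ N].

M: 0, L: 0, T: 1, Θ: 6, N: 1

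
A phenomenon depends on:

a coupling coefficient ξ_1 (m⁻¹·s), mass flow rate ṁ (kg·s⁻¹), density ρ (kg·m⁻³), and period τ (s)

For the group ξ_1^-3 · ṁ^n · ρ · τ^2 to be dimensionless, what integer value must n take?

-1

Balance the M exponent: (1)·n from ṁ, plus −3·(0) + (1) + 2·(0) = 1 from the rest, must sum to zero.
n + 1 = 0, so n = -1.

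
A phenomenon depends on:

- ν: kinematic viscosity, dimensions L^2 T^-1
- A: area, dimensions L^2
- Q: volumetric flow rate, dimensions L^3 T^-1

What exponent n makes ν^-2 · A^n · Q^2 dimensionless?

Balance the L exponent: (2)·n from A, plus −2·(2) + 2·(3) = 2 from the rest, must sum to zero.
2n + 2 = 0, so n = -1.

-1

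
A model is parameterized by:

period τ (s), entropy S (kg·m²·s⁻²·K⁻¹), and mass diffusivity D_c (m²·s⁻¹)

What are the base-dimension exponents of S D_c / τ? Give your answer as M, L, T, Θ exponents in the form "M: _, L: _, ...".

Collect each base-dimension exponent across the product:
  M: −(0) + (1) + (0) = 1
  L: −(0) + (2) + (2) = 4
  T: −(1) + (-2) + (-1) = -4
  Θ: −(0) + (-1) + (0) = -1
So the dimensions are [M L⁴ T⁻⁴ Θ⁻¹].

M: 1, L: 4, T: -4, Θ: -1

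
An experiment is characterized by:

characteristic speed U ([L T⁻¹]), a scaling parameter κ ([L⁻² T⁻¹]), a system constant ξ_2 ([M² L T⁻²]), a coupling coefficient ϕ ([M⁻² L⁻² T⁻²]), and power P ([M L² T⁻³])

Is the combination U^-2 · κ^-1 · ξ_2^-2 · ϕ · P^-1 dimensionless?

no

Sum the exponent of each base dimension across the product:
  M: −2·[U]_M − [κ]_M − 2·[ξ_2]_M + [ϕ]_M − [P]_M = −2·(0) − (0) − 2·(2) + (-2) − (1) = -7
  L: −2·[U]_L − [κ]_L − 2·[ξ_2]_L + [ϕ]_L − [P]_L = −2·(1) − (-2) − 2·(1) + (-2) − (2) = -6
  T: −2·[U]_T − [κ]_T − 2·[ξ_2]_T + [ϕ]_T − [P]_T = −2·(-1) − (-1) − 2·(-2) + (-2) − (-3) = 8
Net dimensions [M⁻⁷ L⁻⁶ T⁸] ≠ [1] — not dimensionless.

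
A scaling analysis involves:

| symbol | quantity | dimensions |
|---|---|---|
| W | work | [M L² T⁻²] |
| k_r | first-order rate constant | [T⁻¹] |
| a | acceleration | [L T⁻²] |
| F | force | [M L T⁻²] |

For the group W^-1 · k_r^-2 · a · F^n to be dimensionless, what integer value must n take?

1

Balance the M exponent: (1)·n from F, plus −(1) − 2·(0) + (0) = -1 from the rest, must sum to zero.
n − 1 = 0, so n = 1.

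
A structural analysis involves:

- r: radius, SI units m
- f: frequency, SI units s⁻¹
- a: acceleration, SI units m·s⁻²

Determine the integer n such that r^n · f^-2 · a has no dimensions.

Balance the L exponent: (1)·n from r, plus −2·(0) + (1) = 1 from the rest, must sum to zero.
n + 1 = 0, so n = -1.

-1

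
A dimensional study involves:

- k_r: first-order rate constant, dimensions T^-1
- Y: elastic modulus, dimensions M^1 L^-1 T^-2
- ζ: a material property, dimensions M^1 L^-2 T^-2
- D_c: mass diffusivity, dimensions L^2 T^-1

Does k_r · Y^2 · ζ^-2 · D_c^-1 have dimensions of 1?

yes

Sum the exponent of each base dimension across the product:
  M: [k_r]_M + 2·[Y]_M − 2·[ζ]_M − [D_c]_M = (0) + 2·(1) − 2·(1) − (0) = 0
  L: [k_r]_L + 2·[Y]_L − 2·[ζ]_L − [D_c]_L = (0) + 2·(-1) − 2·(-2) − (2) = 0
  T: [k_r]_T + 2·[Y]_T − 2·[ζ]_T − [D_c]_T = (-1) + 2·(-2) − 2·(-2) − (-1) = 0
All base exponents vanish — dimensionless.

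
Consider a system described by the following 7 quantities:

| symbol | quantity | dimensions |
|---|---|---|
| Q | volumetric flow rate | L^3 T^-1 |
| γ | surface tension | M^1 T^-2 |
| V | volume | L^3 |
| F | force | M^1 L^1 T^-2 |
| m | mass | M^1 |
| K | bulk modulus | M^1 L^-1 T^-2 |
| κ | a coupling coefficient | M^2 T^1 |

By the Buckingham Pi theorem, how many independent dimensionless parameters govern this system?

There are 7 variables and 3 base dimensions (M, L, T).
The dimension matrix has rank 3.
Independent dimensionless groups: 7 − 3 = 4.

4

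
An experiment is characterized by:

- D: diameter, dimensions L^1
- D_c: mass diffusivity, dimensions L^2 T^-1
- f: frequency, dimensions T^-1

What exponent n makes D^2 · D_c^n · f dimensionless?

-1

Balance the L exponent: (2)·n from D_c, plus 2·(1) + (0) = 2 from the rest, must sum to zero.
2n + 2 = 0, so n = -1.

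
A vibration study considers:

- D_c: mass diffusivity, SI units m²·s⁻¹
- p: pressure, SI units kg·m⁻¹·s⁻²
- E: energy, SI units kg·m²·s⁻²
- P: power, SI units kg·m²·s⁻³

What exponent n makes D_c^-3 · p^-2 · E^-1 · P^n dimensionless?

3

Balance the M exponent: (1)·n from P, plus −3·(0) − 2·(1) − (1) = -3 from the rest, must sum to zero.
n − 3 = 0, so n = 3.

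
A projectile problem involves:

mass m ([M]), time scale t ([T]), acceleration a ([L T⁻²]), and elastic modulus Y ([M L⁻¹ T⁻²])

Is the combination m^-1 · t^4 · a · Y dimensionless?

Sum the exponent of each base dimension across the product:
  M: −[m]_M + 4·[t]_M + [a]_M + [Y]_M = −(1) + 4·(0) + (0) + (1) = 0
  L: −[m]_L + 4·[t]_L + [a]_L + [Y]_L = −(0) + 4·(0) + (1) + (-1) = 0
  T: −[m]_T + 4·[t]_T + [a]_T + [Y]_T = −(0) + 4·(1) + (-2) + (-2) = 0
  I: −[m]_I + 4·[t]_I + [a]_I + [Y]_I = −(0) + 4·(0) + (0) + (0) = 0
All base exponents vanish — dimensionless.

yes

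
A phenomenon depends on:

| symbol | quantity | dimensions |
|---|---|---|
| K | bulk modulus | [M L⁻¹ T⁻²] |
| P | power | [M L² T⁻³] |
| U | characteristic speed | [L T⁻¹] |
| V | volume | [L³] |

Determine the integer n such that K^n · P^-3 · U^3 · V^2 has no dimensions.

3

Balance the M exponent: (1)·n from K, plus −3·(1) + 3·(0) + 2·(0) = -3 from the rest, must sum to zero.
n − 3 = 0, so n = 3.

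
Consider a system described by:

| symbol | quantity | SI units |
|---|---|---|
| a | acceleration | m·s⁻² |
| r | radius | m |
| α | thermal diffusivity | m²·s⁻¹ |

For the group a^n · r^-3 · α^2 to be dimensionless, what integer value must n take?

Balance the L exponent: (1)·n from a, plus −3·(1) + 2·(2) = 1 from the rest, must sum to zero.
n + 1 = 0, so n = -1.

-1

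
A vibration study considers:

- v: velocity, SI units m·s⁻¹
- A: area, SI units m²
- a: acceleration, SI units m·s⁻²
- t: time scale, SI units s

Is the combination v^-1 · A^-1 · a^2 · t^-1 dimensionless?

no

Sum the exponent of each base dimension across the product:
  L: −[v]_L − [A]_L + 2·[a]_L − [t]_L = −(1) − (2) + 2·(1) − (0) = -1
  T: −[v]_T − [A]_T + 2·[a]_T − [t]_T = −(-1) − (0) + 2·(-2) − (1) = -4
Net dimensions [L⁻¹ T⁻⁴] ≠ [1] — not dimensionless.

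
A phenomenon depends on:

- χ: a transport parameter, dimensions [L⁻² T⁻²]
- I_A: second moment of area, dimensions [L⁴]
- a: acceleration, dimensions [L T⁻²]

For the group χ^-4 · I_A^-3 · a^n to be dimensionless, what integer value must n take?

Balance the L exponent: (1)·n from a, plus −4·(-2) − 3·(4) = -4 from the rest, must sum to zero.
n − 4 = 0, so n = 4.

4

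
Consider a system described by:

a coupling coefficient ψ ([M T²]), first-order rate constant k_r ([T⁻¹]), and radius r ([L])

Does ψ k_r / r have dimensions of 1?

no

Sum the exponent of each base dimension across the product:
  M: [ψ]_M + [k_r]_M − [r]_M = (1) + (0) − (0) = 1
  L: [ψ]_L + [k_r]_L − [r]_L = (0) + (0) − (1) = -1
  T: [ψ]_T + [k_r]_T − [r]_T = (2) + (-1) − (0) = 1
Net dimensions [M L⁻¹ T] ≠ [1] — not dimensionless.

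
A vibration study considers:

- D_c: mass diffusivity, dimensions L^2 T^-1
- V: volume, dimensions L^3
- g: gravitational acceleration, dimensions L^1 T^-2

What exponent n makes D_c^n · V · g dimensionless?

-2

Balance the L exponent: (2)·n from D_c, plus (3) + (1) = 4 from the rest, must sum to zero.
2n + 4 = 0, so n = -2.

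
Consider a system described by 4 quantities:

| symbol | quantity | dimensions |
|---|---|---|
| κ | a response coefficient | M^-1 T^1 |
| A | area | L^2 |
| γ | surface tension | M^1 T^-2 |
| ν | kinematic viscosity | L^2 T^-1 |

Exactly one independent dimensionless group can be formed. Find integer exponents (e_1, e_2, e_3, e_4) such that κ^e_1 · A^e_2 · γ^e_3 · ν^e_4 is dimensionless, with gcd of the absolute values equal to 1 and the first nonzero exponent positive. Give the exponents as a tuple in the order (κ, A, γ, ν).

(1, 1, 1, -1)

M: e_1·(-1) + e_2·(0) + e_3·(1) + e_4·(0) = 0
L: e_1·(0) + e_2·(2) + e_3·(0) + e_4·(2) = 0
T: e_1·(1) + e_2·(0) + e_3·(-2) + e_4·(-1) = 0
Solving this homogeneous linear system for the smallest-integer solution (first nonzero entry positive) gives (1, 1, 1, -1).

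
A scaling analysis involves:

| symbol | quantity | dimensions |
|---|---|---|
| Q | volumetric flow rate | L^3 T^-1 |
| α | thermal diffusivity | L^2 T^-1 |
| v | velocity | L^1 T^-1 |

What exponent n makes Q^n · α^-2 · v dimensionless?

1

Balance the L exponent: (3)·n from Q, plus −2·(2) + (1) = -3 from the rest, must sum to zero.
3n − 3 = 0, so n = 1.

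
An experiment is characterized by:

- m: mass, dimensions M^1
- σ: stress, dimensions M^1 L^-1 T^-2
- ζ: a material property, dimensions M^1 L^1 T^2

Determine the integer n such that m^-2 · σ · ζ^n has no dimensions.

1

Balance the M exponent: (1)·n from ζ, plus −2·(1) + (1) = -1 from the rest, must sum to zero.
n − 1 = 0, so n = 1.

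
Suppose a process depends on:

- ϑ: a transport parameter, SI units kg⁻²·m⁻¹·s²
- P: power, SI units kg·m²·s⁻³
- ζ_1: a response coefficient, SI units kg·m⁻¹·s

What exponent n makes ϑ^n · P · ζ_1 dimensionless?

1

Balance the M exponent: (-2)·n from ϑ, plus (1) + (1) = 2 from the rest, must sum to zero.
-2n + 2 = 0, so n = 1.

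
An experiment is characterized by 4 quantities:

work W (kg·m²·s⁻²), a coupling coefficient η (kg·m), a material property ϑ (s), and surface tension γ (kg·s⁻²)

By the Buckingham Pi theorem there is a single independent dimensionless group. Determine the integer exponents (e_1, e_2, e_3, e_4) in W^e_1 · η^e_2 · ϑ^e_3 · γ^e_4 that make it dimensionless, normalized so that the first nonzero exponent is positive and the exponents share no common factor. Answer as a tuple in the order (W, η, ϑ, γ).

M: e_1·(1) + e_2·(1) + e_3·(0) + e_4·(1) = 0
L: e_1·(2) + e_2·(1) + e_3·(0) + e_4·(0) = 0
T: e_1·(-2) + e_2·(0) + e_3·(1) + e_4·(-2) = 0
Solving this homogeneous linear system for the smallest-integer solution (first nonzero entry positive) gives (1, -2, 4, 1).

(1, -2, 4, 1)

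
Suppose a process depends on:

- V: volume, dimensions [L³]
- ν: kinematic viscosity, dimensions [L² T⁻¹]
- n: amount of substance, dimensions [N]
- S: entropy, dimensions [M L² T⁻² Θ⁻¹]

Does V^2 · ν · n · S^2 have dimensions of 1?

Sum the exponent of each base dimension across the product:
  M: 2·[V]_M + [ν]_M + [n]_M + 2·[S]_M = 2·(0) + (0) + (0) + 2·(1) = 2
  L: 2·[V]_L + [ν]_L + [n]_L + 2·[S]_L = 2·(3) + (2) + (0) + 2·(2) = 12
  T: 2·[V]_T + [ν]_T + [n]_T + 2·[S]_T = 2·(0) + (-1) + (0) + 2·(-2) = -5
  Θ: 2·[V]_Θ + [ν]_Θ + [n]_Θ + 2·[S]_Θ = 2·(0) + (0) + (0) + 2·(-1) = -2
  N: 2·[V]_N + [ν]_N + [n]_N + 2·[S]_N = 2·(0) + (0) + (1) + 2·(0) = 1
Net dimensions [M² L¹² T⁻⁵ Θ⁻² N] ≠ [1] — not dimensionless.

no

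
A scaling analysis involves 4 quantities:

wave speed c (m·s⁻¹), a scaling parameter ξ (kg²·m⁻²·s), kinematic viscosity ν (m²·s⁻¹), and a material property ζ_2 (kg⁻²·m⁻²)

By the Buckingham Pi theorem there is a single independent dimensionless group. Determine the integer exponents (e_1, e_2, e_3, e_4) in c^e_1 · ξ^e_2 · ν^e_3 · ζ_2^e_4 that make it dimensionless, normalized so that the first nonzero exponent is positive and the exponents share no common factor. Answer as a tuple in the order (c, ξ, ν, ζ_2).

M: e_1·(0) + e_2·(2) + e_3·(0) + e_4·(-2) = 0
L: e_1·(1) + e_2·(-2) + e_3·(2) + e_4·(-2) = 0
T: e_1·(-1) + e_2·(1) + e_3·(-1) + e_4·(0) = 0
Solving this homogeneous linear system for the smallest-integer solution (first nonzero entry positive) gives (2, -1, -3, -1).

(2, -1, -3, -1)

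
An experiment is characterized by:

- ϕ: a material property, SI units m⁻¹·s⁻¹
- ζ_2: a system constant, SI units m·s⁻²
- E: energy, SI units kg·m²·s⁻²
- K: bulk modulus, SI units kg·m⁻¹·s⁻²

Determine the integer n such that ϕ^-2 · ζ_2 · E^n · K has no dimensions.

Balance the M exponent: (1)·n from E, plus −2·(0) + (0) + (1) = 1 from the rest, must sum to zero.
n + 1 = 0, so n = -1.

-1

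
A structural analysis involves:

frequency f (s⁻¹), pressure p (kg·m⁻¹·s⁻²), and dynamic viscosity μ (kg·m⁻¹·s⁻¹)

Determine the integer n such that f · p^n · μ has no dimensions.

Balance the M exponent: (1)·n from p, plus (0) + (1) = 1 from the rest, must sum to zero.
n + 1 = 0, so n = -1.

-1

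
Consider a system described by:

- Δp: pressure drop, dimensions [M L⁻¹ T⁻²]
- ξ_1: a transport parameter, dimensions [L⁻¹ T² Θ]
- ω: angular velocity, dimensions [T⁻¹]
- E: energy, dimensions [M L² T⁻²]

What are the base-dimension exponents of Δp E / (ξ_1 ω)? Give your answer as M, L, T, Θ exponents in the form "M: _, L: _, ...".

M: 2, L: 2, T: -5, Θ: -1

Collect each base-dimension exponent across the product:
  M: (1) − (0) − (0) + (1) = 2
  L: (-1) − (-1) − (0) + (2) = 2
  T: (-2) − (2) − (-1) + (-2) = -5
  Θ: (0) − (1) − (0) + (0) = -1
So the dimensions are [M² L² T⁻⁵ Θ⁻¹].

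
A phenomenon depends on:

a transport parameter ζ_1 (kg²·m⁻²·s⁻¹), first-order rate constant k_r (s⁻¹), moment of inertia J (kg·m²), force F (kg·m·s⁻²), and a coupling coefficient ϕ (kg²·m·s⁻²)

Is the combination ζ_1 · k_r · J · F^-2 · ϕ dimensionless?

Sum the exponent of each base dimension across the product:
  M: [ζ_1]_M + [k_r]_M + [J]_M − 2·[F]_M + [ϕ]_M = (2) + (0) + (1) − 2·(1) + (2) = 3
  L: [ζ_1]_L + [k_r]_L + [J]_L − 2·[F]_L + [ϕ]_L = (-2) + (0) + (2) − 2·(1) + (1) = -1
  T: [ζ_1]_T + [k_r]_T + [J]_T − 2·[F]_T + [ϕ]_T = (-1) + (-1) + (0) − 2·(-2) + (-2) = 0
Net dimensions [M³ L⁻¹] ≠ [1] — not dimensionless.

no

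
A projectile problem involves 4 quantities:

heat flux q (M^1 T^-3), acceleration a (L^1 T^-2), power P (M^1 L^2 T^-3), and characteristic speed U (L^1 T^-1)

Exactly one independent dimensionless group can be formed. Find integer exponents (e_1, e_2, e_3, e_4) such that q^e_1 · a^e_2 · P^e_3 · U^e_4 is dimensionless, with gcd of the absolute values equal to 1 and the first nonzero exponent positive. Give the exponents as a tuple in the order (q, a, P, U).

(1, -2, -1, 4)

M: e_1·(1) + e_2·(0) + e_3·(1) + e_4·(0) = 0
L: e_1·(0) + e_2·(1) + e_3·(2) + e_4·(1) = 0
T: e_1·(-3) + e_2·(-2) + e_3·(-3) + e_4·(-1) = 0
Solving this homogeneous linear system for the smallest-integer solution (first nonzero entry positive) gives (1, -2, -1, 4).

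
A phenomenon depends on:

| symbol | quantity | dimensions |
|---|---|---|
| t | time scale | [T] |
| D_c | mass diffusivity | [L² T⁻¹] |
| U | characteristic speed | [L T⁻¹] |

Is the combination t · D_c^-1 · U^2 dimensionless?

Sum the exponent of each base dimension across the product:
  M: [t]_M − [D_c]_M + 2·[U]_M = (0) − (0) + 2·(0) = 0
  L: [t]_L − [D_c]_L + 2·[U]_L = (0) − (2) + 2·(1) = 0
  T: [t]_T − [D_c]_T + 2·[U]_T = (1) − (-1) + 2·(-1) = 0
All base exponents vanish — dimensionless.

yes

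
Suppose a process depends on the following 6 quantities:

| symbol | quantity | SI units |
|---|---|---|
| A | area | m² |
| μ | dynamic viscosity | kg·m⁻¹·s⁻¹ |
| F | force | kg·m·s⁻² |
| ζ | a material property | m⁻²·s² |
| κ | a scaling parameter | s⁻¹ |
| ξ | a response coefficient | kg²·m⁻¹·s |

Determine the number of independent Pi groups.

3

There are 6 variables and 3 base dimensions (M, L, T).
The dimension matrix has rank 3.
Independent dimensionless groups: 6 − 3 = 3.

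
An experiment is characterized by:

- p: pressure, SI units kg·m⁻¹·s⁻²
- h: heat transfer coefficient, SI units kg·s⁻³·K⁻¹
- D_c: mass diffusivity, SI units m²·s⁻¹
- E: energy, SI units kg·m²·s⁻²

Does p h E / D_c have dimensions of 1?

Sum the exponent of each base dimension across the product:
  M: [p]_M + [h]_M − [D_c]_M + [E]_M = (1) + (1) − (0) + (1) = 3
  L: [p]_L + [h]_L − [D_c]_L + [E]_L = (-1) + (0) − (2) + (2) = -1
  T: [p]_T + [h]_T − [D_c]_T + [E]_T = (-2) + (-3) − (-1) + (-2) = -6
  Θ: [p]_Θ + [h]_Θ − [D_c]_Θ + [E]_Θ = (0) + (-1) − (0) + (0) = -1
Net dimensions [M³ L⁻¹ T⁻⁶ Θ⁻¹] ≠ [1] — not dimensionless.

no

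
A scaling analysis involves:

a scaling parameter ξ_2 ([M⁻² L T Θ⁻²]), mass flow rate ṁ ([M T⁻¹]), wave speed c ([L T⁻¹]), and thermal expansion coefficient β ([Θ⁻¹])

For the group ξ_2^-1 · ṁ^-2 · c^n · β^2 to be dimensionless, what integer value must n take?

1

Balance the L exponent: (1)·n from c, plus −(1) − 2·(0) + 2·(0) = -1 from the rest, must sum to zero.
n − 1 = 0, so n = 1.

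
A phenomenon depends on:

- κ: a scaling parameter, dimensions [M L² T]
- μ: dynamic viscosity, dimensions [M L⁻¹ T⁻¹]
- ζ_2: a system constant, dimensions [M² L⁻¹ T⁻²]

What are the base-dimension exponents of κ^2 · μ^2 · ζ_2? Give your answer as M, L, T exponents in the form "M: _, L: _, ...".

M: 6, L: 1, T: -2

Collect each base-dimension exponent across the product:
  M: 2·(1) + 2·(1) + (2) = 6
  L: 2·(2) + 2·(-1) + (-1) = 1
  T: 2·(1) + 2·(-1) + (-2) = -2
So the dimensions are [M⁶ L T⁻²].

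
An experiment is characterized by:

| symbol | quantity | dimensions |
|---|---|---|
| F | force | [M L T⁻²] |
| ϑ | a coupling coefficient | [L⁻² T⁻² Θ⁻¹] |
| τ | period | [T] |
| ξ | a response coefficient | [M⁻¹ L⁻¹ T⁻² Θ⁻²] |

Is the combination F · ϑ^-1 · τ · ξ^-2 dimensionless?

Sum the exponent of each base dimension across the product:
  M: [F]_M − [ϑ]_M + [τ]_M − 2·[ξ]_M = (1) − (0) + (0) − 2·(-1) = 3
  L: [F]_L − [ϑ]_L + [τ]_L − 2·[ξ]_L = (1) − (-2) + (0) − 2·(-1) = 5
  T: [F]_T − [ϑ]_T + [τ]_T − 2·[ξ]_T = (-2) − (-2) + (1) − 2·(-2) = 5
  Θ: [F]_Θ − [ϑ]_Θ + [τ]_Θ − 2·[ξ]_Θ = (0) − (-1) + (0) − 2·(-2) = 5
Net dimensions [M³ L⁵ T⁵ Θ⁵] ≠ [1] — not dimensionless.

no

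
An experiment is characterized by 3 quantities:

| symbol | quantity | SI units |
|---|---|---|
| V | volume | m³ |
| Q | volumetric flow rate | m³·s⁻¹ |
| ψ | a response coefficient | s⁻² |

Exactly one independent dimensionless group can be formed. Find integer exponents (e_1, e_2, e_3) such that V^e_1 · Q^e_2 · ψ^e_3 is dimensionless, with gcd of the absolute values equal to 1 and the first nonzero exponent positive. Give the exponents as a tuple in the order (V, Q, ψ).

(2, -2, 1)

L: e_1·(3) + e_2·(3) + e_3·(0) = 0
T: e_1·(0) + e_2·(-1) + e_3·(-2) = 0
Solving this homogeneous linear system for the smallest-integer solution (first nonzero entry positive) gives (2, -2, 1).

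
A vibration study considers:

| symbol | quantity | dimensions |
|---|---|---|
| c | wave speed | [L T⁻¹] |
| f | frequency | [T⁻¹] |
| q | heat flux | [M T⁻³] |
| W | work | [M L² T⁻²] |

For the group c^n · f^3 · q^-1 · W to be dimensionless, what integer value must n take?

Balance the L exponent: (1)·n from c, plus 3·(0) − (0) + (2) = 2 from the rest, must sum to zero.
n + 2 = 0, so n = -2.

-2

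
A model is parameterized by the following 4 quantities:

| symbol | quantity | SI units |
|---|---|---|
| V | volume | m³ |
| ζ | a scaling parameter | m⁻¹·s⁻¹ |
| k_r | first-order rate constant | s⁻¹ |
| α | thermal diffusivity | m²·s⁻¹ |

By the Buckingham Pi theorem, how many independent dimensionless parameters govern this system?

There are 4 variables and 2 base dimensions (L, T).
The dimension matrix has rank 2.
Independent dimensionless groups: 4 − 2 = 2.

2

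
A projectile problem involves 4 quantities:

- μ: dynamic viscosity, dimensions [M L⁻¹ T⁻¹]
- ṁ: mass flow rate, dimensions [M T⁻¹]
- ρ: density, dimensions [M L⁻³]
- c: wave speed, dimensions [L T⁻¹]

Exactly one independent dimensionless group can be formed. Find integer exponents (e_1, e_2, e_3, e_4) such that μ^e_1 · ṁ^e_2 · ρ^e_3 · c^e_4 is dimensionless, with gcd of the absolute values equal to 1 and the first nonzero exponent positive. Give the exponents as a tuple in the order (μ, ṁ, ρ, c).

M: e_1·(1) + e_2·(1) + e_3·(1) + e_4·(0) = 0
L: e_1·(-1) + e_2·(0) + e_3·(-3) + e_4·(1) = 0
T: e_1·(-1) + e_2·(-1) + e_3·(0) + e_4·(-1) = 0
Solving this homogeneous linear system for the smallest-integer solution (first nonzero entry positive) gives (2, -1, -1, -1).

(2, -1, -1, -1)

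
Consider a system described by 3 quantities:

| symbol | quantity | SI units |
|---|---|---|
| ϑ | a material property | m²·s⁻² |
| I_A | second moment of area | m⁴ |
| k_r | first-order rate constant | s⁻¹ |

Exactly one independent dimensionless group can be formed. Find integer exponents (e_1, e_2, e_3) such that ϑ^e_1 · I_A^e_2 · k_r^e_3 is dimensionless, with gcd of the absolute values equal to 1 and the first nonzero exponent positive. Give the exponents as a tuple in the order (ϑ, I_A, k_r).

(2, -1, -4)

L: e_1·(2) + e_2·(4) + e_3·(0) = 0
T: e_1·(-2) + e_2·(0) + e_3·(-1) = 0
Solving this homogeneous linear system for the smallest-integer solution (first nonzero entry positive) gives (2, -1, -4).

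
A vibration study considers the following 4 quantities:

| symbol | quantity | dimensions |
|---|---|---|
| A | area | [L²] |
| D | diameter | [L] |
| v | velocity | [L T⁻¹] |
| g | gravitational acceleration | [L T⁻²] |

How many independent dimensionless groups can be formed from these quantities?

There are 4 variables and 2 base dimensions (L, T).
The dimension matrix has rank 2.
Independent dimensionless groups: 4 − 2 = 2.

2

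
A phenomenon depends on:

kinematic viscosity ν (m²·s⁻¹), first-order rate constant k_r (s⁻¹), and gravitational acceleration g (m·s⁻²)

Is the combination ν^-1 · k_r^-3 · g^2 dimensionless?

Sum the exponent of each base dimension across the product:
  L: −[ν]_L − 3·[k_r]_L + 2·[g]_L = −(2) − 3·(0) + 2·(1) = 0
  T: −[ν]_T − 3·[k_r]_T + 2·[g]_T = −(-1) − 3·(-1) + 2·(-2) = 0
All base exponents vanish — dimensionless.

yes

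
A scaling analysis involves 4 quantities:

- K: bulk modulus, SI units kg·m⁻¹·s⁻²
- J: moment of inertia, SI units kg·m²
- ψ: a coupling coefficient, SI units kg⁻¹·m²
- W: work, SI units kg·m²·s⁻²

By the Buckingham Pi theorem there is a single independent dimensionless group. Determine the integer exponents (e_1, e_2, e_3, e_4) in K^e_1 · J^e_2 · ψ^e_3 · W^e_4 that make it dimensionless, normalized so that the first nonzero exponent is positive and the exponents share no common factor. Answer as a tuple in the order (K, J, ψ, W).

M: e_1·(1) + e_2·(1) + e_3·(-1) + e_4·(1) = 0
L: e_1·(-1) + e_2·(2) + e_3·(2) + e_4·(2) = 0
T: e_1·(-2) + e_2·(0) + e_3·(0) + e_4·(-2) = 0
Solving this homogeneous linear system for the smallest-integer solution (first nonzero entry positive) gives (4, 3, 3, -4).

(4, 3, 3, -4)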